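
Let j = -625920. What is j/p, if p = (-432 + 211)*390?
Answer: 20864/2873 ≈ 7.2621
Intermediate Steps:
p = -86190 (p = -221*390 = -86190)
j/p = -625920/(-86190) = -625920*(-1/86190) = 20864/2873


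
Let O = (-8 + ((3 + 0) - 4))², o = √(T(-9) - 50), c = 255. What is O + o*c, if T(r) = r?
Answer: 81 + 255*I*√59 ≈ 81.0 + 1958.7*I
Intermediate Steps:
o = I*√59 (o = √(-9 - 50) = √(-59) = I*√59 ≈ 7.6811*I)
O = 81 (O = (-8 + (3 - 4))² = (-8 - 1)² = (-9)² = 81)
O + o*c = 81 + (I*√59)*255 = 81 + 255*I*√59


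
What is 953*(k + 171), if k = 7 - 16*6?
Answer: 78146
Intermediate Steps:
k = -89 (k = 7 - 96 = -89)
953*(k + 171) = 953*(-89 + 171) = 953*82 = 78146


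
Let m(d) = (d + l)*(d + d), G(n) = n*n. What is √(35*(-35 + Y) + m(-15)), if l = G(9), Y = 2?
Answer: I*√3135 ≈ 55.991*I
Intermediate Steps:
G(n) = n²
l = 81 (l = 9² = 81)
m(d) = 2*d*(81 + d) (m(d) = (d + 81)*(d + d) = (81 + d)*(2*d) = 2*d*(81 + d))
√(35*(-35 + Y) + m(-15)) = √(35*(-35 + 2) + 2*(-15)*(81 - 15)) = √(35*(-33) + 2*(-15)*66) = √(-1155 - 1980) = √(-3135) = I*√3135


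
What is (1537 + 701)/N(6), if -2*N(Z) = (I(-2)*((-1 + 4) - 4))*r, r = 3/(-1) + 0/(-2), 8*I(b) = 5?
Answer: -11936/5 ≈ -2387.2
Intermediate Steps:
I(b) = 5/8 (I(b) = (⅛)*5 = 5/8)
r = -3 (r = 3*(-1) + 0*(-½) = -3 + 0 = -3)
N(Z) = -15/16 (N(Z) = -5*((-1 + 4) - 4)/8*(-3)/2 = -5*(3 - 4)/8*(-3)/2 = -(5/8)*(-1)*(-3)/2 = -(-5)*(-3)/16 = -½*15/8 = -15/16)
(1537 + 701)/N(6) = (1537 + 701)/(-15/16) = -16/15*2238 = -11936/5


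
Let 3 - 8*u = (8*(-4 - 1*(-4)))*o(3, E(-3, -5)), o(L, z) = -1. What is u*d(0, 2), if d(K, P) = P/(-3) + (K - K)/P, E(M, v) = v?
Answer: -¼ ≈ -0.25000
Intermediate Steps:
d(K, P) = -P/3 (d(K, P) = P*(-⅓) + 0/P = -P/3 + 0 = -P/3)
u = 3/8 (u = 3/8 - 8*(-4 - 1*(-4))*(-1)/8 = 3/8 - 8*(-4 + 4)*(-1)/8 = 3/8 - 8*0*(-1)/8 = 3/8 - 0*(-1) = 3/8 - ⅛*0 = 3/8 + 0 = 3/8 ≈ 0.37500)
u*d(0, 2) = 3*(-⅓*2)/8 = (3/8)*(-⅔) = -¼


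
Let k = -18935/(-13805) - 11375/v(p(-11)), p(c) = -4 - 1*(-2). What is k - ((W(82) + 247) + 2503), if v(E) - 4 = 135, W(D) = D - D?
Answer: -1086272232/383779 ≈ -2830.5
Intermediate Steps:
p(c) = -2 (p(c) = -4 + 2 = -2)
W(D) = 0
v(E) = 139 (v(E) = 4 + 135 = 139)
k = -30879982/383779 (k = -18935/(-13805) - 11375/139 = -18935*(-1/13805) - 11375*1/139 = 3787/2761 - 11375/139 = -30879982/383779 ≈ -80.463)
k - ((W(82) + 247) + 2503) = -30879982/383779 - ((0 + 247) + 2503) = -30879982/383779 - (247 + 2503) = -30879982/383779 - 1*2750 = -30879982/383779 - 2750 = -1086272232/383779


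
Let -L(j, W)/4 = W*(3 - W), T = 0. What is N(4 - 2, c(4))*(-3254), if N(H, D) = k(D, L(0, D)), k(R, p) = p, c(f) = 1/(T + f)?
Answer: 17897/2 ≈ 8948.5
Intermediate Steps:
L(j, W) = -4*W*(3 - W)
c(f) = 1/f (c(f) = 1/(0 + f) = 1/f)
N(H, D) = 4*D*(-3 + D)
N(4 - 2, c(4))*(-3254) = (4*(-3 + 1/4)/4)*(-3254) = (4*(¼)*(-3 + ¼))*(-3254) = (4*(¼)*(-11/4))*(-3254) = -11/4*(-3254) = 17897/2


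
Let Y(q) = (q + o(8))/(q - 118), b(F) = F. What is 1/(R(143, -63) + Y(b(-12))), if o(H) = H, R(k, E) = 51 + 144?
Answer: 65/12677 ≈ 0.0051274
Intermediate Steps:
R(k, E) = 195
Y(q) = (8 + q)/(-118 + q) (Y(q) = (q + 8)/(q - 118) = (8 + q)/(-118 + q))
1/(R(143, -63) + Y(b(-12))) = 1/(195 + (8 - 12)/(-118 - 12)) = 1/(195 - 4/(-130)) = 1/(195 - 1/130*(-4)) = 1/(195 + 2/65) = 1/(12677/65) = 65/12677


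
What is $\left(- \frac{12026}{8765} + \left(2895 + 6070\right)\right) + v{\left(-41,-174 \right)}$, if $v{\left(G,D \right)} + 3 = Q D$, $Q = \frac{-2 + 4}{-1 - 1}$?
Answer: $\frac{80065014}{8765} \approx 9134.6$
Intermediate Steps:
$Q = -1$ ($Q = \frac{2}{-2} = 2 \left(- \frac{1}{2}\right) = -1$)
$v{\left(G,D \right)} = -3 - D$
$\left(- \frac{12026}{8765} + \left(2895 + 6070\right)\right) + v{\left(-41,-174 \right)} = \left(- \frac{12026}{8765} + \left(2895 + 6070\right)\right) - -171 = \left(\left(-12026\right) \frac{1}{8765} + 8965\right) + \left(-3 + 174\right) = \left(- \frac{12026}{8765} + 8965\right) + 171 = \frac{78566199}{8765} + 171 = \frac{80065014}{8765}$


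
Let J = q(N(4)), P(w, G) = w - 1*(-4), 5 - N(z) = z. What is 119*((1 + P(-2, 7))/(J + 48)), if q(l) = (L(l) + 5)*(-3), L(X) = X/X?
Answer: 119/10 ≈ 11.900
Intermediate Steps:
L(X) = 1
N(z) = 5 - z
P(w, G) = 4 + w (P(w, G) = w + 4 = 4 + w)
q(l) = -18 (q(l) = (1 + 5)*(-3) = 6*(-3) = -18)
J = -18
119*((1 + P(-2, 7))/(J + 48)) = 119*((1 + (4 - 2))/(-18 + 48)) = 119*((1 + 2)/30) = 119*(3*(1/30)) = 119*(⅒) = 119/10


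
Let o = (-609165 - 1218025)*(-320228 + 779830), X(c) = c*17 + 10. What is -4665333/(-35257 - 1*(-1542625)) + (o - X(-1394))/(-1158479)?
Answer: 421950775842487383/582084724424 ≈ 7.2490e+5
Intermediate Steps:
X(c) = 10 + 17*c (X(c) = 17*c + 10 = 10 + 17*c)
o = -839780178380 (o = -1827190*459602 = -839780178380)
-4665333/(-35257 - 1*(-1542625)) + (o - X(-1394))/(-1158479) = -4665333/(-35257 - 1*(-1542625)) + (-839780178380 - (10 + 17*(-1394)))/(-1158479) = -4665333/(-35257 + 1542625) + (-839780178380 - (10 - 23698))*(-1/1158479) = -4665333/1507368 + (-839780178380 - 1*(-23688))*(-1/1158479) = -4665333*1/1507368 + (-839780178380 + 23688)*(-1/1158479) = -1555111/502456 - 839780154692*(-1/1158479) = -1555111/502456 + 839780154692/1158479 = 421950775842487383/582084724424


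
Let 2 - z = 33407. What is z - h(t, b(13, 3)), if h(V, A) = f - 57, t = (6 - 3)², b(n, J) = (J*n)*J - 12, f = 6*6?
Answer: -33384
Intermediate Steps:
f = 36
b(n, J) = -12 + n*J² (b(n, J) = n*J² - 12 = -12 + n*J²)
t = 9 (t = 3² = 9)
h(V, A) = -21 (h(V, A) = 36 - 57 = -21)
z = -33405 (z = 2 - 1*33407 = 2 - 33407 = -33405)
z - h(t, b(13, 3)) = -33405 - 1*(-21) = -33405 + 21 = -33384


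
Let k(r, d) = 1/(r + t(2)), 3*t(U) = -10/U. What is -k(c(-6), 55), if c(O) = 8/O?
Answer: ⅓ ≈ 0.33333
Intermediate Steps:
t(U) = -10/(3*U) (t(U) = (-10/U)/3 = -10/(3*U))
k(r, d) = 1/(-5/3 + r) (k(r, d) = 1/(r - 10/3/2) = 1/(r - 10/3*½) = 1/(r - 5/3) = 1/(-5/3 + r))
-k(c(-6), 55) = -3/(-5 + 3*(8/(-6))) = -3/(-5 + 3*(8*(-⅙))) = -3/(-5 + 3*(-4/3)) = -3/(-5 - 4) = -3/(-9) = -3*(-1)/9 = -1*(-⅓) = ⅓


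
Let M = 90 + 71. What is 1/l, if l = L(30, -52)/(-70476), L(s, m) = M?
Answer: -10068/23 ≈ -437.74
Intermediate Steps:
M = 161
L(s, m) = 161
l = -23/10068 (l = 161/(-70476) = 161*(-1/70476) = -23/10068 ≈ -0.0022845)
1/l = 1/(-23/10068) = -10068/23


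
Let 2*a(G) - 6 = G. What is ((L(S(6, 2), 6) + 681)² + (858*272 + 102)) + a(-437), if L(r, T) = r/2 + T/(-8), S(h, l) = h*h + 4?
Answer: 11577801/16 ≈ 7.2361e+5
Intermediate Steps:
S(h, l) = 4 + h² (S(h, l) = h² + 4 = 4 + h²)
L(r, T) = r/2 - T/8 (L(r, T) = r*(½) + T*(-⅛) = r/2 - T/8)
a(G) = 3 + G/2
((L(S(6, 2), 6) + 681)² + (858*272 + 102)) + a(-437) = ((((4 + 6²)/2 - ⅛*6) + 681)² + (858*272 + 102)) + (3 + (½)*(-437)) = ((((4 + 36)/2 - ¾) + 681)² + (233376 + 102)) + (3 - 437/2) = ((((½)*40 - ¾) + 681)² + 233478) - 431/2 = (((20 - ¾) + 681)² + 233478) - 431/2 = ((77/4 + 681)² + 233478) - 431/2 = ((2801/4)² + 233478) - 431/2 = (7845601/16 + 233478) - 431/2 = 11581249/16 - 431/2 = 11577801/16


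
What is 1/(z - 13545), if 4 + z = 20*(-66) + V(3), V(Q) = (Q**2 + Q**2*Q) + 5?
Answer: -1/14828 ≈ -6.7440e-5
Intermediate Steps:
V(Q) = 5 + Q**2 + Q**3 (V(Q) = (Q**2 + Q**3) + 5 = 5 + Q**2 + Q**3)
z = -1283 (z = -4 + (20*(-66) + (5 + 3**2 + 3**3)) = -4 + (-1320 + (5 + 9 + 27)) = -4 + (-1320 + 41) = -4 - 1279 = -1283)
1/(z - 13545) = 1/(-1283 - 13545) = 1/(-14828) = -1/14828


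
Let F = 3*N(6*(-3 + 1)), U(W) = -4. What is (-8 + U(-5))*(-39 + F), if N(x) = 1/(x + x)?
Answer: 939/2 ≈ 469.50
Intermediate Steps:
N(x) = 1/(2*x)
F = -1/8 (F = 3*(1/(2*((6*(-3 + 1))))) = 3*(1/(2*((6*(-2))))) = 3*((1/2)/(-12)) = 3*((1/2)*(-1/12)) = 3*(-1/24) = -1/8 ≈ -0.12500)
(-8 + U(-5))*(-39 + F) = (-8 - 4)*(-39 - 1/8) = -12*(-313/8) = 939/2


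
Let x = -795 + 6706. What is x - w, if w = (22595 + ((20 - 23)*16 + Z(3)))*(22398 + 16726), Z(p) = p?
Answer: -882240289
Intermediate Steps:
x = 5911
w = 882246200 (w = (22595 + ((20 - 23)*16 + 3))*(22398 + 16726) = (22595 + (-3*16 + 3))*39124 = (22595 + (-48 + 3))*39124 = (22595 - 45)*39124 = 22550*39124 = 882246200)
x - w = 5911 - 1*882246200 = 5911 - 882246200 = -882240289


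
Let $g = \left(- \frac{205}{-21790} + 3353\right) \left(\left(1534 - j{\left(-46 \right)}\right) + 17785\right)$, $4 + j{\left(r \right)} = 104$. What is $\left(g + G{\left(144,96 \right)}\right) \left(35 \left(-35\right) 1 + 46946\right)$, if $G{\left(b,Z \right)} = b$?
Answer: $\frac{12840131625931077}{4358} \approx 2.9463 \cdot 10^{12}$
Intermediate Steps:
$j{\left(r \right)} = 100$ ($j{\left(r \right)} = -4 + 104 = 100$)
$g = \frac{280836003885}{4358}$ ($g = \left(- \frac{205}{-21790} + 3353\right) \left(\left(1534 - 100\right) + 17785\right) = \left(\left(-205\right) \left(- \frac{1}{21790}\right) + 3353\right) \left(\left(1534 - 100\right) + 17785\right) = \left(\frac{41}{4358} + 3353\right) \left(1434 + 17785\right) = \frac{14612415}{4358} \cdot 19219 = \frac{280836003885}{4358} \approx 6.4441 \cdot 10^{7}$)
$\left(g + G{\left(144,96 \right)}\right) \left(35 \left(-35\right) 1 + 46946\right) = \left(\frac{280836003885}{4358} + 144\right) \left(35 \left(-35\right) 1 + 46946\right) = \frac{280836631437 \left(\left(-1225\right) 1 + 46946\right)}{4358} = \frac{280836631437 \left(-1225 + 46946\right)}{4358} = \frac{280836631437}{4358} \cdot 45721 = \frac{12840131625931077}{4358}$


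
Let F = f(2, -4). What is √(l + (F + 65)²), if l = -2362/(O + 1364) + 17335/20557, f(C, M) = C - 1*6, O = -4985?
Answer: √20625795671149423182/74436897 ≈ 61.012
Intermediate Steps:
f(C, M) = -6 + C (f(C, M) = C - 6 = -6 + C)
F = -4 (F = -6 + 2 = -4)
l = 111325669/74436897 (l = -2362/(-4985 + 1364) + 17335/20557 = -2362/(-3621) + 17335*(1/20557) = -2362*(-1/3621) + 17335/20557 = 2362/3621 + 17335/20557 = 111325669/74436897 ≈ 1.4956)
√(l + (F + 65)²) = √(111325669/74436897 + (-4 + 65)²) = √(111325669/74436897 + 61²) = √(111325669/74436897 + 3721) = √(277091019406/74436897) = √20625795671149423182/74436897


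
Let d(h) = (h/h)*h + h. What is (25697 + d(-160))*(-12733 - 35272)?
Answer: -1218222885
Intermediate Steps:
d(h) = 2*h (d(h) = 1*h + h = h + h = 2*h)
(25697 + d(-160))*(-12733 - 35272) = (25697 + 2*(-160))*(-12733 - 35272) = (25697 - 320)*(-48005) = 25377*(-48005) = -1218222885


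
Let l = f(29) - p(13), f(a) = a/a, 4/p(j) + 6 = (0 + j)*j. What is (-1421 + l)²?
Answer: 53575583296/26569 ≈ 2.0165e+6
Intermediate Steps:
p(j) = 4/(-6 + j²) (p(j) = 4/(-6 + (0 + j)*j) = 4/(-6 + j*j) = 4/(-6 + j²))
f(a) = 1
l = 159/163 (l = 1 - 4/(-6 + 13²) = 1 - 4/(-6 + 169) = 1 - 4/163 = 159/163 ≈ 0.97546)
(-1421 + l)² = (-1421 + 159/163)² = (-231464/163)² = 53575583296/26569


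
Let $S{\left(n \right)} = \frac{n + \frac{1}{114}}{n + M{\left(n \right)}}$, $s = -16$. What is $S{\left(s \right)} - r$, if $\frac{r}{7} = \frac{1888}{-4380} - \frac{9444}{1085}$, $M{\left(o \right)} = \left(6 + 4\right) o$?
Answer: $\frac{2907600265}{45404832} \approx 64.037$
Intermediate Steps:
$M{\left(o \right)} = 10 o$
$r = - \frac{434132}{6789}$ ($r = 7 \left(\frac{1888}{-4380} - \frac{9444}{1085}\right) = 7 \left(1888 \left(- \frac{1}{4380}\right) - \frac{9444}{1085}\right) = 7 \left(- \frac{472}{1095} - \frac{9444}{1085}\right) = 7 \left(- \frac{434132}{47523}\right) = - \frac{434132}{6789} \approx -63.946$)
$S{\left(n \right)} = \frac{\frac{1}{114} + n}{11 n}$ ($S{\left(n \right)} = \frac{n + \frac{1}{114}}{n + 10 n} = \frac{n + \frac{1}{114}}{11 n} = \left(\frac{1}{114} + n\right) \frac{1}{11 n} = \frac{\frac{1}{114} + n}{11 n}$)
$S{\left(s \right)} - r = \frac{1 + 114 \left(-16\right)}{1254 \left(-16\right)} - - \frac{434132}{6789} = \frac{1}{1254} \left(- \frac{1}{16}\right) \left(1 - 1824\right) + \frac{434132}{6789} = \frac{1}{1254} \left(- \frac{1}{16}\right) \left(-1823\right) + \frac{434132}{6789} = \frac{1823}{20064} + \frac{434132}{6789} = \frac{2907600265}{45404832}$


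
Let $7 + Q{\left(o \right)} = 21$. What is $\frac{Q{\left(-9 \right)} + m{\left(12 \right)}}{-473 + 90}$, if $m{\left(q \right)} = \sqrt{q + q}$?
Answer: $- \frac{14}{383} - \frac{2 \sqrt{6}}{383} \approx -0.049345$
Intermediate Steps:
$m{\left(q \right)} = \sqrt{2} \sqrt{q}$ ($m{\left(q \right)} = \sqrt{2 q} = \sqrt{2} \sqrt{q}$)
$Q{\left(o \right)} = 14$ ($Q{\left(o \right)} = -7 + 21 = 14$)
$\frac{Q{\left(-9 \right)} + m{\left(12 \right)}}{-473 + 90} = \frac{14 + \sqrt{2} \sqrt{12}}{-473 + 90} = \frac{14 + \sqrt{2} \cdot 2 \sqrt{3}}{-383} = - \frac{14 + 2 \sqrt{6}}{383} = - \frac{14}{383} - \frac{2 \sqrt{6}}{383}$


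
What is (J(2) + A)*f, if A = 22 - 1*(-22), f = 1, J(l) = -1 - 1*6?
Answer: 37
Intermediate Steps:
J(l) = -7 (J(l) = -1 - 6 = -7)
A = 44 (A = 22 + 22 = 44)
(J(2) + A)*f = (-7 + 44)*1 = 37*1 = 37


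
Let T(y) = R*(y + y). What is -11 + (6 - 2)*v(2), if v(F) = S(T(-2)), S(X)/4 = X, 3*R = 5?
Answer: -353/3 ≈ -117.67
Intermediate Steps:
R = 5/3 (R = (⅓)*5 = 5/3 ≈ 1.6667)
T(y) = 10*y/3 (T(y) = 5*(y + y)/3 = 5*(2*y)/3 = 10*y/3)
S(X) = 4*X
v(F) = -80/3 (v(F) = 4*((10/3)*(-2)) = 4*(-20/3) = -80/3)
-11 + (6 - 2)*v(2) = -11 + (6 - 2)*(-80/3) = -11 + 4*(-80/3) = -11 - 320/3 = -353/3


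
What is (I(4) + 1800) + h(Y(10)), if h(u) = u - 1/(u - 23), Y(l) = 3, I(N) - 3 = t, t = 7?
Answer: 36261/20 ≈ 1813.1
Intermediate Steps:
I(N) = 10 (I(N) = 3 + 7 = 10)
h(u) = u - 1/(-23 + u)
(I(4) + 1800) + h(Y(10)) = (10 + 1800) + (-1 + 3² - 23*3)/(-23 + 3) = 1810 + (-1 + 9 - 69)/(-20) = 1810 - 1/20*(-61) = 1810 + 61/20 = 36261/20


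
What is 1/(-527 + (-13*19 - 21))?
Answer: -1/795 ≈ -0.0012579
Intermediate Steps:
1/(-527 + (-13*19 - 21)) = 1/(-527 + (-247 - 21)) = 1/(-527 - 268) = 1/(-795) = -1/795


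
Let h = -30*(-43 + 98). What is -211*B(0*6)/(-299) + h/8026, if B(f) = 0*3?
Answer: -825/4013 ≈ -0.20558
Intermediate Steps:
h = -1650 (h = -30*55 = -1650)
B(f) = 0
-211*B(0*6)/(-299) + h/8026 = -211*0/(-299) - 1650/8026 = 0*(-1/299) - 1650*1/8026 = 0 - 825/4013 = -825/4013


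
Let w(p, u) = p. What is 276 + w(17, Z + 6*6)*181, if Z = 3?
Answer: 3353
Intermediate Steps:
276 + w(17, Z + 6*6)*181 = 276 + 17*181 = 276 + 3077 = 3353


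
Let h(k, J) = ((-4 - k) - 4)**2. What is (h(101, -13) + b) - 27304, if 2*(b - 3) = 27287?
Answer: -3553/2 ≈ -1776.5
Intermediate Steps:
b = 27293/2 (b = 3 + (1/2)*27287 = 3 + 27287/2 = 27293/2 ≈ 13647.)
h(k, J) = (-8 - k)**2
(h(101, -13) + b) - 27304 = ((8 + 101)**2 + 27293/2) - 27304 = (109**2 + 27293/2) - 27304 = (11881 + 27293/2) - 27304 = 51055/2 - 27304 = -3553/2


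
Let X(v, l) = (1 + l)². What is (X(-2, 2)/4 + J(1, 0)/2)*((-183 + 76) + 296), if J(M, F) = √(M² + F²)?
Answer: 2079/4 ≈ 519.75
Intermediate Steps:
J(M, F) = √(F² + M²)
(X(-2, 2)/4 + J(1, 0)/2)*((-183 + 76) + 296) = ((1 + 2)²/4 + √(0² + 1²)/2)*((-183 + 76) + 296) = (3²*(¼) + √(0 + 1)*(½))*(-107 + 296) = (9*(¼) + √1*(½))*189 = (9/4 + 1*(½))*189 = (9/4 + ½)*189 = (11/4)*189 = 2079/4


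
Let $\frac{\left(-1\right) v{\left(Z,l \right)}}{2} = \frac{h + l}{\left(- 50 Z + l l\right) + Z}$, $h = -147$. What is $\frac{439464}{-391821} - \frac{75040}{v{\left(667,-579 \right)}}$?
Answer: $- \frac{741323828339704}{47410341} \approx -1.5636 \cdot 10^{7}$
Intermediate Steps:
$v{\left(Z,l \right)} = - \frac{2 \left(-147 + l\right)}{l^{2} - 49 Z}$ ($v{\left(Z,l \right)} = - 2 \frac{-147 + l}{\left(- 50 Z + l l\right) + Z} = - 2 \frac{-147 + l}{\left(- 50 Z + l^{2}\right) + Z} = - 2 \frac{-147 + l}{\left(l^{2} - 50 Z\right) + Z} = - 2 \frac{-147 + l}{l^{2} - 49 Z} = - \frac{2 \left(-147 + l\right)}{l^{2} - 49 Z}$)
$\frac{439464}{-391821} - \frac{75040}{v{\left(667,-579 \right)}} = \frac{439464}{-391821} - \frac{75040}{2 \frac{1}{- \left(-579\right)^{2} + 49 \cdot 667} \left(-147 - 579\right)} = 439464 \left(- \frac{1}{391821}\right) - \frac{75040}{2 \frac{1}{\left(-1\right) 335241 + 32683} \left(-726\right)} = - \frac{146488}{130607} - \frac{75040}{2 \frac{1}{-335241 + 32683} \left(-726\right)} = - \frac{146488}{130607} - \frac{75040}{2 \frac{1}{-302558} \left(-726\right)} = - \frac{146488}{130607} - \frac{75040}{2 \left(- \frac{1}{302558}\right) \left(-726\right)} = - \frac{146488}{130607} - \frac{75040}{\frac{726}{151279}} = - \frac{146488}{130607} - \frac{5675988080}{363} = - \frac{741323828339704}{47410341}$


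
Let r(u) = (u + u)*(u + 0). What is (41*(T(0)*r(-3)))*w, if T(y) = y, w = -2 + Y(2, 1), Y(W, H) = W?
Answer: 0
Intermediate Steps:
r(u) = 2*u² (r(u) = (2*u)*u = 2*u²)
w = 0 (w = -2 + 2 = 0)
(41*(T(0)*r(-3)))*w = (41*(0*(2*(-3)²)))*0 = (41*(0*(2*9)))*0 = (41*(0*18))*0 = (41*0)*0 = 0*0 = 0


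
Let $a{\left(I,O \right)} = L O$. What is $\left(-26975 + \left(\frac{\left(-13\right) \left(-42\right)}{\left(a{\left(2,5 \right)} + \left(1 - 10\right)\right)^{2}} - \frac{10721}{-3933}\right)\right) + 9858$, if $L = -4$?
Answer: $- \frac{56605932622}{3307653} \approx -17114.0$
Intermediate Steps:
$a{\left(I,O \right)} = - 4 O$
$\left(-26975 + \left(\frac{\left(-13\right) \left(-42\right)}{\left(a{\left(2,5 \right)} + \left(1 - 10\right)\right)^{2}} - \frac{10721}{-3933}\right)\right) + 9858 = \left(-26975 + \left(\frac{\left(-13\right) \left(-42\right)}{\left(\left(-4\right) 5 + \left(1 - 10\right)\right)^{2}} - \frac{10721}{-3933}\right)\right) + 9858 = \left(-26975 + \left(\frac{546}{\left(-20 + \left(1 - 10\right)\right)^{2}} - - \frac{10721}{3933}\right)\right) + 9858 = \left(-26975 + \left(\frac{546}{\left(-20 - 9\right)^{2}} + \frac{10721}{3933}\right)\right) + 9858 = \left(-26975 + \left(\frac{546}{\left(-29\right)^{2}} + \frac{10721}{3933}\right)\right) + 9858 = \left(-26975 + \left(\frac{546}{841} + \frac{10721}{3933}\right)\right) + 9858 = \left(-26975 + \frac{11163779}{3307653}\right) + 9858 = - \frac{89212775896}{3307653} + 9858 = - \frac{56605932622}{3307653}$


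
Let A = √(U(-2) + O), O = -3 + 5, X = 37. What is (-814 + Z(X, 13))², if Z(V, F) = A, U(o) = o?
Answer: 662596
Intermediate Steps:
O = 2
A = 0 (A = √(-2 + 2) = √0 = 0)
Z(V, F) = 0
(-814 + Z(X, 13))² = (-814 + 0)² = (-814)² = 662596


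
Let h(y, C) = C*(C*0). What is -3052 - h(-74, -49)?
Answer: -3052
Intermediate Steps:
h(y, C) = 0 (h(y, C) = C*0 = 0)
-3052 - h(-74, -49) = -3052 - 1*0 = -3052 + 0 = -3052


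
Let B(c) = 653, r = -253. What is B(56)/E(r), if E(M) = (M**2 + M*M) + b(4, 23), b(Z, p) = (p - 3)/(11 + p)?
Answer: 11101/2176316 ≈ 0.0051008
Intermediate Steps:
b(Z, p) = (-3 + p)/(11 + p)
E(M) = 10/17 + 2*M**2 (E(M) = (M**2 + M*M) + (-3 + 23)/(11 + 23) = (M**2 + M**2) + 20/34 = 2*M**2 + (1/34)*20 = 2*M**2 + 10/17 = 10/17 + 2*M**2)
B(56)/E(r) = 653/(10/17 + 2*(-253)**2) = 653/(10/17 + 2*64009) = 653/(10/17 + 128018) = 653/(2176316/17) = 653*(17/2176316) = 11101/2176316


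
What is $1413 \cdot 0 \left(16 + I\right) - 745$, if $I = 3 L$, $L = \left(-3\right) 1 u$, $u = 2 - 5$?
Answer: $-745$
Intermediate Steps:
$u = -3$ ($u = 2 - 5 = -3$)
$L = 9$ ($L = \left(-3\right) 1 \left(-3\right) = \left(-3\right) \left(-3\right) = 9$)
$I = 27$ ($I = 3 \cdot 9 = 27$)
$1413 \cdot 0 \left(16 + I\right) - 745 = 1413 \cdot 0 \left(16 + 27\right) - 745 = 1413 \cdot 0 \cdot 43 - 745 = 1413 \cdot 0 - 745 = 0 - 745 = -745$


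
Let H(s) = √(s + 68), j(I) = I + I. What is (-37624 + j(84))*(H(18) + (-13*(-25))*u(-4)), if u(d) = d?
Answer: 48692800 - 37456*√86 ≈ 4.8345e+7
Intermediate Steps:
j(I) = 2*I
H(s) = √(68 + s)
(-37624 + j(84))*(H(18) + (-13*(-25))*u(-4)) = (-37624 + 2*84)*(√(68 + 18) - 13*(-25)*(-4)) = (-37624 + 168)*(√86 + 325*(-4)) = -37456*(√86 - 1300) = -37456*(-1300 + √86) = 48692800 - 37456*√86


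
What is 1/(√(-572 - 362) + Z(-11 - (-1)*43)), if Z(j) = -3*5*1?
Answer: -15/1159 - I*√934/1159 ≈ -0.012942 - 0.026369*I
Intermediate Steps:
Z(j) = -15 (Z(j) = -15*1 = -15)
1/(√(-572 - 362) + Z(-11 - (-1)*43)) = 1/(√(-572 - 362) - 15) = 1/(√(-934) - 15) = 1/(I*√934 - 15) = 1/(-15 + I*√934)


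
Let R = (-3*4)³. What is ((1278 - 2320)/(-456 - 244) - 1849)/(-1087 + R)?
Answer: 646629/985250 ≈ 0.65631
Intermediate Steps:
R = -1728 (R = (-12)³ = -1728)
((1278 - 2320)/(-456 - 244) - 1849)/(-1087 + R) = ((1278 - 2320)/(-456 - 244) - 1849)/(-1087 - 1728) = (-1042/(-700) - 1849)/(-2815) = (-1042*(-1/700) - 1849)*(-1/2815) = (521/350 - 1849)*(-1/2815) = -646629/350*(-1/2815) = 646629/985250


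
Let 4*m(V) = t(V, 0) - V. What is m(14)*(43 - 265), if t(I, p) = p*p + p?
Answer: 777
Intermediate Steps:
t(I, p) = p + p**2 (t(I, p) = p**2 + p = p + p**2)
m(V) = -V/4 (m(V) = (0*(1 + 0) - V)/4 = (0*1 - V)/4 = (0 - V)/4 = (-V)/4 = -V/4)
m(14)*(43 - 265) = (-1/4*14)*(43 - 265) = -7/2*(-222) = 777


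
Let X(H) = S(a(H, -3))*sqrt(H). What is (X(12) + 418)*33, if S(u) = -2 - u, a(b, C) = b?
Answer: 13794 - 924*sqrt(3) ≈ 12194.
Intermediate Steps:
X(H) = sqrt(H)*(-2 - H) (X(H) = (-2 - H)*sqrt(H) = sqrt(H)*(-2 - H))
(X(12) + 418)*33 = (sqrt(12)*(-2 - 1*12) + 418)*33 = ((2*sqrt(3))*(-2 - 12) + 418)*33 = ((2*sqrt(3))*(-14) + 418)*33 = (-28*sqrt(3) + 418)*33 = (418 - 28*sqrt(3))*33 = 13794 - 924*sqrt(3)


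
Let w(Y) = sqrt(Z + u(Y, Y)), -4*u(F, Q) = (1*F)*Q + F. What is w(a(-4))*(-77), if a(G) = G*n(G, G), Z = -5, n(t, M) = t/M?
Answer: -154*I*sqrt(2) ≈ -217.79*I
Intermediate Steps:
a(G) = G (a(G) = G*(G/G) = G*1 = G)
u(F, Q) = -F/4 - F*Q/4 (u(F, Q) = -((1*F)*Q + F)/4 = -(F*Q + F)/4 = -(F + F*Q)/4 = -F/4 - F*Q/4)
w(Y) = sqrt(-5 - Y*(1 + Y)/4)
w(a(-4))*(-77) = (sqrt(-20 - 1*(-4)*(1 - 4))/2)*(-77) = (sqrt(-20 - 1*(-4)*(-3))/2)*(-77) = (sqrt(-20 - 12)/2)*(-77) = (sqrt(-32)/2)*(-77) = ((4*I*sqrt(2))/2)*(-77) = (2*I*sqrt(2))*(-77) = -154*I*sqrt(2)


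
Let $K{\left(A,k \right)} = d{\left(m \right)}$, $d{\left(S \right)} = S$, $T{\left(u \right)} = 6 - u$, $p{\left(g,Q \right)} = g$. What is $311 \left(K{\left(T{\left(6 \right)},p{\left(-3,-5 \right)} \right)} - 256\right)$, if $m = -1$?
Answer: $-79927$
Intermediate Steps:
$K{\left(A,k \right)} = -1$
$311 \left(K{\left(T{\left(6 \right)},p{\left(-3,-5 \right)} \right)} - 256\right) = 311 \left(-1 - 256\right) = 311 \left(-257\right) = -79927$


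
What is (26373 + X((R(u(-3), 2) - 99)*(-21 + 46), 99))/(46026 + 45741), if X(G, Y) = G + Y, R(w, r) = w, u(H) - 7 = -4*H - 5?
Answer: 24347/91767 ≈ 0.26531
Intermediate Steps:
u(H) = 2 - 4*H (u(H) = 7 + (-4*H - 5) = 7 + (-5 - 4*H) = 2 - 4*H)
(26373 + X((R(u(-3), 2) - 99)*(-21 + 46), 99))/(46026 + 45741) = (26373 + (((2 - 4*(-3)) - 99)*(-21 + 46) + 99))/(46026 + 45741) = (26373 + (((2 + 12) - 99)*25 + 99))/91767 = (26373 + ((14 - 99)*25 + 99))*(1/91767) = (26373 + (-85*25 + 99))*(1/91767) = (26373 + (-2125 + 99))*(1/91767) = (26373 - 2026)*(1/91767) = 24347*(1/91767) = 24347/91767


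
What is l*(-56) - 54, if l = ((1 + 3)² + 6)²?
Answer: -27158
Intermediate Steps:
l = 484 (l = (4² + 6)² = (16 + 6)² = 22² = 484)
l*(-56) - 54 = 484*(-56) - 54 = -27104 - 54 = -27158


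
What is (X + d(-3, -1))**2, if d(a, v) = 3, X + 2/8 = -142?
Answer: 310249/16 ≈ 19391.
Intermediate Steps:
X = -569/4 (X = -1/4 - 142 = -569/4 ≈ -142.25)
(X + d(-3, -1))**2 = (-569/4 + 3)**2 = (-557/4)**2 = 310249/16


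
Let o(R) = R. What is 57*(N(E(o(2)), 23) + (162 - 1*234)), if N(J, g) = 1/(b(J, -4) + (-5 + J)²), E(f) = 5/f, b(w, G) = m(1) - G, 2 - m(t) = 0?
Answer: -200868/49 ≈ -4099.3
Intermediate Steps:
m(t) = 2 (m(t) = 2 - 1*0 = 2 + 0 = 2)
b(w, G) = 2 - G
N(J, g) = 1/(6 + (-5 + J)²) (N(J, g) = 1/((2 - 1*(-4)) + (-5 + J)²) = 1/((2 + 4) + (-5 + J)²) = 1/(6 + (-5 + J)²))
57*(N(E(o(2)), 23) + (162 - 1*234)) = 57*(1/(6 + (-5 + 5/2)²) + (162 - 1*234)) = 57*(1/(6 + (-5 + 5*(½))²) + (162 - 234)) = 57*(1/(6 + (-5 + 5/2)²) - 72) = 57*(1/(6 + (-5/2)²) - 72) = 57*(1/(6 + 25/4) - 72) = 57*(1/(49/4) - 72) = 57*(4/49 - 72) = 57*(-3524/49) = -200868/49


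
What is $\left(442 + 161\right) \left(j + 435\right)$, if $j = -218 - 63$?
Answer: $92862$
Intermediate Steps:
$j = -281$
$\left(442 + 161\right) \left(j + 435\right) = \left(442 + 161\right) \left(-281 + 435\right) = 603 \cdot 154 = 92862$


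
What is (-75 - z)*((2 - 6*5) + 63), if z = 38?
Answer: -3955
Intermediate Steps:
(-75 - z)*((2 - 6*5) + 63) = (-75 - 1*38)*((2 - 6*5) + 63) = (-75 - 38)*((2 - 30) + 63) = -113*(-28 + 63) = -113*35 = -3955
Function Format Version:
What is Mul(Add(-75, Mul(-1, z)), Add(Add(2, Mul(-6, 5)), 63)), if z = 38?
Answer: -3955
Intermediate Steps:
Mul(Add(-75, Mul(-1, z)), Add(Add(2, Mul(-6, 5)), 63)) = Mul(Add(-75, Mul(-1, 38)), Add(Add(2, Mul(-6, 5)), 63)) = Mul(Add(-75, -38), Add(Add(2, -30), 63)) = Mul(-113, Add(-28, 63)) = Mul(-113, 35) = -3955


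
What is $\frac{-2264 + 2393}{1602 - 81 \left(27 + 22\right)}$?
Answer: $- \frac{43}{789} \approx -0.054499$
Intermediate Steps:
$\frac{-2264 + 2393}{1602 - 81 \left(27 + 22\right)} = \frac{129}{1602 - 3969} = \frac{129}{-2367} = 129 \left(- \frac{1}{2367}\right) = - \frac{43}{789}$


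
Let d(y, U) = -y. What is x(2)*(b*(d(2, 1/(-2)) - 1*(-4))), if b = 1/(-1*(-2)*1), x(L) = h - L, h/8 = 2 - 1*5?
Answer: -26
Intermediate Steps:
h = -24 (h = 8*(2 - 1*5) = 8*(2 - 5) = 8*(-3) = -24)
x(L) = -24 - L
b = ½ (b = 1/(2*1) = 1/2 = ½ ≈ 0.50000)
x(2)*(b*(d(2, 1/(-2)) - 1*(-4))) = (-24 - 1*2)*((-1*2 - 1*(-4))/2) = (-24 - 2)*((-2 + 4)/2) = -13*2 = -26*1 = -26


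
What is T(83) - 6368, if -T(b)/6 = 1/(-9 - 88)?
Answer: -617690/97 ≈ -6367.9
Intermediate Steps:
T(b) = 6/97 (T(b) = -6/(-9 - 88) = -6/(-97) = -6*(-1/97) = 6/97)
T(83) - 6368 = 6/97 - 6368 = -617690/97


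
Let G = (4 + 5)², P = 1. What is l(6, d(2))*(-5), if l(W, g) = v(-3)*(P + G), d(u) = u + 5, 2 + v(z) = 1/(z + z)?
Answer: 2665/3 ≈ 888.33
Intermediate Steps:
v(z) = -2 + 1/(2*z) (v(z) = -2 + 1/(z + z) = -2 + 1/(2*z))
G = 81 (G = 9² = 81)
d(u) = 5 + u
l(W, g) = -533/3 (l(W, g) = (-2 + (½)/(-3))*(1 + 81) = (-2 + (½)*(-⅓))*82 = (-2 - ⅙)*82 = -13/6*82 = -533/3)
l(6, d(2))*(-5) = -533/3*(-5) = 2665/3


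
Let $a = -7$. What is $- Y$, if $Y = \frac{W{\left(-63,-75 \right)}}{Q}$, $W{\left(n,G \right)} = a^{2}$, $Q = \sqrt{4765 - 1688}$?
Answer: $- \frac{49 \sqrt{3077}}{3077} \approx -0.88335$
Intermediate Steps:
$Q = \sqrt{3077} \approx 55.471$
$W{\left(n,G \right)} = 49$ ($W{\left(n,G \right)} = \left(-7\right)^{2} = 49$)
$Y = \frac{49 \sqrt{3077}}{3077}$ ($Y = \frac{49}{\sqrt{3077}} = 49 \frac{\sqrt{3077}}{3077} = \frac{49 \sqrt{3077}}{3077} \approx 0.88335$)
$- Y = - \frac{49 \sqrt{3077}}{3077}$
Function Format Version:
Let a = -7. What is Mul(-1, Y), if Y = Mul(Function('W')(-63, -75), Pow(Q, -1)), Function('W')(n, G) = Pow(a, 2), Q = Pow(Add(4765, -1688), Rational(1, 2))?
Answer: Mul(Rational(-49, 3077), Pow(3077, Rational(1, 2))) ≈ -0.88335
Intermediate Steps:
Q = Pow(3077, Rational(1, 2)) ≈ 55.471
Function('W')(n, G) = 49 (Function('W')(n, G) = Pow(-7, 2) = 49)
Y = Mul(Rational(49, 3077), Pow(3077, Rational(1, 2))) (Y = Mul(49, Pow(Pow(3077, Rational(1, 2)), -1)) = Mul(49, Mul(Rational(1, 3077), Pow(3077, Rational(1, 2)))) = Mul(Rational(49, 3077), Pow(3077, Rational(1, 2))) ≈ 0.88335)
Mul(-1, Y) = Mul(-1, Mul(Rational(49, 3077), Pow(3077, Rational(1, 2)))) = Mul(Rational(-49, 3077), Pow(3077, Rational(1, 2)))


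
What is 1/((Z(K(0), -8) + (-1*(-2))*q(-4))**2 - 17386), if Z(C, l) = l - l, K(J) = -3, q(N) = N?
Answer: -1/17322 ≈ -5.7730e-5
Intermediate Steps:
Z(C, l) = 0
1/((Z(K(0), -8) + (-1*(-2))*q(-4))**2 - 17386) = 1/((0 - 1*(-2)*(-4))**2 - 17386) = 1/((0 + 2*(-4))**2 - 17386) = 1/((0 - 8)**2 - 17386) = 1/((-8)**2 - 17386) = 1/(64 - 17386) = 1/(-17322) = -1/17322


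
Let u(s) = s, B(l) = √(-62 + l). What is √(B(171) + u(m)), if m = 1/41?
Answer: √(41 + 1681*√109)/41 ≈ 3.2349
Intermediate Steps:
m = 1/41 ≈ 0.024390
√(B(171) + u(m)) = √(√(-62 + 171) + 1/41) = √(√109 + 1/41) = √(1/41 + √109)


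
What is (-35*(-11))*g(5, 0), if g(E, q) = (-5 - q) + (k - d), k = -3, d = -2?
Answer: -2310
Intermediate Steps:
g(E, q) = -6 - q (g(E, q) = (-5 - q) + (-3 - 1*(-2)) = (-5 - q) + (-3 + 2) = (-5 - q) - 1 = -6 - q)
(-35*(-11))*g(5, 0) = (-35*(-11))*(-6 - 1*0) = 385*(-6 + 0) = 385*(-6) = -2310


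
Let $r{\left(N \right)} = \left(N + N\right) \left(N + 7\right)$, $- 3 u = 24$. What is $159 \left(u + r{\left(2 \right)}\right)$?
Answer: $4452$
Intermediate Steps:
$u = -8$ ($u = \left(- \frac{1}{3}\right) 24 = -8$)
$r{\left(N \right)} = 2 N \left(7 + N\right)$
$159 \left(u + r{\left(2 \right)}\right) = 159 \left(-8 + 2 \cdot 2 \left(7 + 2\right)\right) = 159 \left(-8 + 2 \cdot 2 \cdot 9\right) = 159 \left(-8 + 36\right) = 159 \cdot 28 = 4452$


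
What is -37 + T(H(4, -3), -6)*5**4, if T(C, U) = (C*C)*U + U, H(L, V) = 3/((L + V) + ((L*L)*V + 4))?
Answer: -7035913/1849 ≈ -3805.3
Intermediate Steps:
H(L, V) = 3/(4 + L + V + V*L**2) (H(L, V) = 3/((L + V) + (L**2*V + 4)) = 3/((L + V) + (V*L**2 + 4)) = 3/((L + V) + (4 + V*L**2)) = 3/(4 + L + V + V*L**2))
T(C, U) = U + U*C**2 (T(C, U) = C**2*U + U = U*C**2 + U = U + U*C**2)
-37 + T(H(4, -3), -6)*5**4 = -37 - 6*(1 + (3/(4 + 4 - 3 - 3*4**2))**2)*5**4 = -37 - 6*(1 + (3/(4 + 4 - 3 - 3*16))**2)*625 = -37 - 6*(1 + (3/(4 + 4 - 3 - 48))**2)*625 = -37 - 6*(1 + (3/(-43))**2)*625 = -37 - 6*(1 + (3*(-1/43))**2)*625 = -37 - 6*(1 + (-3/43)**2)*625 = -37 - 6*(1 + 9/1849)*625 = -37 - 6*1858/1849*625 = -37 - 11148/1849*625 = -37 - 6967500/1849 = -7035913/1849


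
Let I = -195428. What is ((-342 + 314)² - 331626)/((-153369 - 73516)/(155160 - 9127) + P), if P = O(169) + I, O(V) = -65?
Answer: 24156924893/14274328077 ≈ 1.6923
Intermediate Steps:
P = -195493 (P = -65 - 195428 = -195493)
((-342 + 314)² - 331626)/((-153369 - 73516)/(155160 - 9127) + P) = ((-342 + 314)² - 331626)/((-153369 - 73516)/(155160 - 9127) - 195493) = ((-28)² - 331626)/(-226885/146033 - 195493) = (784 - 331626)/(-226885*1/146033 - 195493) = -330842/(-226885/146033 - 195493) = -330842/(-28548656154/146033) = -330842*(-146033/28548656154) = 24156924893/14274328077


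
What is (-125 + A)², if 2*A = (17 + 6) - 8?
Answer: 55225/4 ≈ 13806.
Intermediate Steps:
A = 15/2 (A = ((17 + 6) - 8)/2 = (23 - 8)/2 = (½)*15 = 15/2 ≈ 7.5000)
(-125 + A)² = (-125 + 15/2)² = (-235/2)² = 55225/4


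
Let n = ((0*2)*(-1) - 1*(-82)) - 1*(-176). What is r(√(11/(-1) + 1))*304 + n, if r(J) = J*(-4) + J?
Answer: 258 - 912*I*√10 ≈ 258.0 - 2884.0*I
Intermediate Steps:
n = 258 (n = (0*(-1) + 82) + 176 = (0 + 82) + 176 = 82 + 176 = 258)
r(J) = -3*J (r(J) = -4*J + J = -3*J)
r(√(11/(-1) + 1))*304 + n = -3*√(11/(-1) + 1)*304 + 258 = -3*√(11*(-1) + 1)*304 + 258 = -3*√(-11 + 1)*304 + 258 = -3*I*√10*304 + 258 = -912*I*√10 + 258 = 258 - 912*I*√10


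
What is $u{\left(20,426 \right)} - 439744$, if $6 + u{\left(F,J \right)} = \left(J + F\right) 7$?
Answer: $-436628$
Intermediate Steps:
$u{\left(F,J \right)} = -6 + 7 F + 7 J$ ($u{\left(F,J \right)} = -6 + \left(J + F\right) 7 = -6 + \left(F + J\right) 7 = -6 + \left(7 F + 7 J\right) = -6 + 7 F + 7 J$)
$u{\left(20,426 \right)} - 439744 = \left(-6 + 7 \cdot 20 + 7 \cdot 426\right) - 439744 = \left(-6 + 140 + 2982\right) - 439744 = 3116 - 439744 = -436628$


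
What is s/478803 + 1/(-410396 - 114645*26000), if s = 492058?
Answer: 516701248719169/502782411846000 ≈ 1.0277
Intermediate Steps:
s/478803 + 1/(-410396 - 114645*26000) = 492058/478803 + 1/(-410396 - 114645*26000) = 492058*(1/478803) + (1/26000)/(-525041) = 492058/478803 - 1/525041*1/26000 = 492058/478803 - 1/13651066000 = 516701248719169/502782411846000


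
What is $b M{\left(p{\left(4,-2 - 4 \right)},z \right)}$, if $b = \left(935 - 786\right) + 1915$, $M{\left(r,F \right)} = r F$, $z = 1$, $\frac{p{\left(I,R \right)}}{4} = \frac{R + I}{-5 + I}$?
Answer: $16512$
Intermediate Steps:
$p{\left(I,R \right)} = \frac{4 \left(I + R\right)}{-5 + I}$ ($p{\left(I,R \right)} = 4 \frac{R + I}{-5 + I} = 4 \frac{I + R}{-5 + I} = \frac{4 \left(I + R\right)}{-5 + I}$)
$M{\left(r,F \right)} = F r$
$b = 2064$ ($b = 149 + 1915 = 2064$)
$b M{\left(p{\left(4,-2 - 4 \right)},z \right)} = 2064 \cdot 1 \frac{4 \left(4 - 6\right)}{-5 + 4} = 2064 \cdot 1 \frac{4 \left(4 - 6\right)}{-1} = 2064 \cdot 1 \cdot 4 \left(-1\right) \left(4 - 6\right) = 2064 \cdot 1 \cdot 4 \left(-1\right) \left(-2\right) = 2064 \cdot 1 \cdot 8 = 2064 \cdot 8 = 16512$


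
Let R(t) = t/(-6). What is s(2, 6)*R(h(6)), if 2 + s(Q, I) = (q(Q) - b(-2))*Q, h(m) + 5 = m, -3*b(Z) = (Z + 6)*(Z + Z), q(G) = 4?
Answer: 7/9 ≈ 0.77778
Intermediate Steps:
b(Z) = -2*Z*(6 + Z)/3 (b(Z) = -(Z + 6)*(Z + Z)/3 = -(6 + Z)*2*Z/3 = -2*Z*(6 + Z)/3)
h(m) = -5 + m
R(t) = -t/6 (R(t) = t*(-1/6) = -t/6)
s(Q, I) = -2 - 4*Q/3 (s(Q, I) = -2 + (4 - (-2)*(-2)*(6 - 2)/3)*Q = -2 + (4 - (-2)*(-2)*4/3)*Q = -2 + (4 - 1*16/3)*Q = -2 + (4 - 16/3)*Q = -2 - 4*Q/3)
s(2, 6)*R(h(6)) = (-2 - 4/3*2)*(-(-5 + 6)/6) = (-2 - 8/3)*(-1/6*1) = -14/3*(-1/6) = 7/9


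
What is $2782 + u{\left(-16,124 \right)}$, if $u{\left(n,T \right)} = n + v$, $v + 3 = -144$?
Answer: $2619$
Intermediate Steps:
$v = -147$ ($v = -3 - 144 = -147$)
$u{\left(n,T \right)} = -147 + n$ ($u{\left(n,T \right)} = n - 147 = -147 + n$)
$2782 + u{\left(-16,124 \right)} = 2782 - 163 = 2619$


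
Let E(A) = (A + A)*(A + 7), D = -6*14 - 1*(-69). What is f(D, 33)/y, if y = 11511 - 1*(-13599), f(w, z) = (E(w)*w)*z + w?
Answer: -7921/1674 ≈ -4.7318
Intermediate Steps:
D = -15 (D = -84 + 69 = -15)
E(A) = 2*A*(7 + A) (E(A) = (2*A)*(7 + A) = 2*A*(7 + A))
f(w, z) = w + 2*z*w²*(7 + w) (f(w, z) = ((2*w*(7 + w))*w)*z + w = (2*w²*(7 + w))*z + w = 2*z*w²*(7 + w) + w = w + 2*z*w²*(7 + w))
y = 25110 (y = 11511 + 13599 = 25110)
f(D, 33)/y = -15*(1 + 2*(-15)*33*(7 - 15))/25110 = -15*(1 + 2*(-15)*33*(-8))*(1/25110) = -15*(1 + 7920)*(1/25110) = -15*7921*(1/25110) = -118815*1/25110 = -7921/1674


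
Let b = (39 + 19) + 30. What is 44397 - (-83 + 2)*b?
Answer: 51525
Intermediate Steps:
b = 88 (b = 58 + 30 = 88)
44397 - (-83 + 2)*b = 44397 - (-83 + 2)*88 = 44397 - (-81)*88 = 44397 - 1*(-7128) = 44397 + 7128 = 51525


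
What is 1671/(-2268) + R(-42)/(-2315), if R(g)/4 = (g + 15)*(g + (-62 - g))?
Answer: -6351631/1750140 ≈ -3.6292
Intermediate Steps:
R(g) = -3720 - 248*g (R(g) = 4*((g + 15)*(g + (-62 - g))) = 4*((15 + g)*(-62)) = 4*(-930 - 62*g) = -3720 - 248*g)
1671/(-2268) + R(-42)/(-2315) = 1671/(-2268) + (-3720 - 248*(-42))/(-2315) = 1671*(-1/2268) + (-3720 + 10416)*(-1/2315) = -557/756 + 6696*(-1/2315) = -557/756 - 6696/2315 = -6351631/1750140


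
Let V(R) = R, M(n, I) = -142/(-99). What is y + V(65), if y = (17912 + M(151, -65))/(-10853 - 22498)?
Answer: 212840255/3301749 ≈ 64.463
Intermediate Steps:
M(n, I) = 142/99 (M(n, I) = -142*(-1/99) = 142/99)
y = -1773430/3301749 (y = (17912 + 142/99)/(-10853 - 22498) = (1773430/99)/(-33351) = (1773430/99)*(-1/33351) = -1773430/3301749 ≈ -0.53712)
y + V(65) = -1773430/3301749 + 65 = 212840255/3301749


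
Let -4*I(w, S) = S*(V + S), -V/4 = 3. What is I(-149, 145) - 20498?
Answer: -101277/4 ≈ -25319.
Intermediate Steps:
V = -12 (V = -4*3 = -12)
I(w, S) = -S*(-12 + S)/4
I(-149, 145) - 20498 = (¼)*145*(12 - 1*145) - 20498 = (¼)*145*(12 - 145) - 20498 = (¼)*145*(-133) - 20498 = -19285/4 - 20498 = -101277/4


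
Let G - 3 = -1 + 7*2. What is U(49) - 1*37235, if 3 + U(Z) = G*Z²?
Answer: 1178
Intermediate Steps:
G = 16 (G = 3 + (-1 + 7*2) = 3 + (-1 + 14) = 3 + 13 = 16)
U(Z) = -3 + 16*Z²
U(49) - 1*37235 = (-3 + 16*49²) - 1*37235 = (-3 + 16*2401) - 37235 = (-3 + 38416) - 37235 = 38413 - 37235 = 1178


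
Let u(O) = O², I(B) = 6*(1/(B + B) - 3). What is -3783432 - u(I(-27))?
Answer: -306484561/81 ≈ -3.7838e+6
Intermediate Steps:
I(B) = -18 + 3/B (I(B) = 6*(1/(2*B) - 3) = 6*(-3 + 1/(2*B)) = -18 + 3/B)
-3783432 - u(I(-27)) = -3783432 - (-18 + 3/(-27))² = -3783432 - (-18 + 3*(-1/27))² = -3783432 - (-18 - ⅑)² = -3783432 - (-163/9)² = -3783432 - 1*26569/81 = -3783432 - 26569/81 = -306484561/81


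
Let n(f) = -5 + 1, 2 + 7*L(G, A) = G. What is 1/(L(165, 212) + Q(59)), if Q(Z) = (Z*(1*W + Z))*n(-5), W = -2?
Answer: -7/94001 ≈ -7.4467e-5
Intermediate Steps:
L(G, A) = -2/7 + G/7
n(f) = -4
Q(Z) = -4*Z*(-2 + Z) (Q(Z) = (Z*(1*(-2) + Z))*(-4) = (Z*(-2 + Z))*(-4) = -4*Z*(-2 + Z))
1/(L(165, 212) + Q(59)) = 1/((-2/7 + (⅐)*165) + 4*59*(2 - 1*59)) = 1/((-2/7 + 165/7) + 4*59*(2 - 59)) = 1/(163/7 + 4*59*(-57)) = 1/(163/7 - 13452) = 1/(-94001/7) = -7/94001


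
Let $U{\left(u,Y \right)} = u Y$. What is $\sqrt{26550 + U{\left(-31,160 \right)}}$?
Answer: $\sqrt{21590} \approx 146.94$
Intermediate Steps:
$U{\left(u,Y \right)} = Y u$
$\sqrt{26550 + U{\left(-31,160 \right)}} = \sqrt{26550 + 160 \left(-31\right)} = \sqrt{26550 - 4960} = \sqrt{21590}$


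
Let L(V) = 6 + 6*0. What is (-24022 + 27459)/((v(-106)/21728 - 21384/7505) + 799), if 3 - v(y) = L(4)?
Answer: 560466915680/129827189293 ≈ 4.3170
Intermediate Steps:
L(V) = 6 (L(V) = 6 + 0 = 6)
v(y) = -3 (v(y) = 3 - 1*6 = 3 - 6 = -3)
(-24022 + 27459)/((v(-106)/21728 - 21384/7505) + 799) = (-24022 + 27459)/((-3/21728 - 21384/7505) + 799) = 3437/((-3*1/21728 - 21384*1/7505) + 799) = 3437/((-3/21728 - 21384/7505) + 799) = 3437/(-464654067/163068640 + 799) = 3437/(129827189293/163068640) = 3437*(163068640/129827189293) = 560466915680/129827189293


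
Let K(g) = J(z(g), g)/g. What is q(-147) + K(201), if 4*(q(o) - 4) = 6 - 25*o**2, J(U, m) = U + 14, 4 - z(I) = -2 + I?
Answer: -108581527/804 ≈ -1.3505e+5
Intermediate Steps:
z(I) = 6 - I (z(I) = 4 - (-2 + I) = 4 + (2 - I) = 6 - I)
J(U, m) = 14 + U
K(g) = (20 - g)/g (K(g) = (14 + (6 - g))/g = (20 - g)/g)
q(o) = 11/2 - 25*o**2/4 (q(o) = 4 + (6 - 25*o**2)/4 = 4 + (3/2 - 25*o**2/4) = 11/2 - 25*o**2/4)
q(-147) + K(201) = (11/2 - 25/4*(-147)**2) + (20 - 1*201)/201 = (11/2 - 25/4*21609) + (20 - 201)/201 = (11/2 - 540225/4) + (1/201)*(-181) = -540203/4 - 181/201 = -108581527/804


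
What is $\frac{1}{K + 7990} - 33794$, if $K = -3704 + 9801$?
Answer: $- \frac{476056077}{14087} \approx -33794.0$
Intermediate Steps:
$K = 6097$
$\frac{1}{K + 7990} - 33794 = \frac{1}{6097 + 7990} - 33794 = \frac{1}{14087} - 33794 = - \frac{476056077}{14087}$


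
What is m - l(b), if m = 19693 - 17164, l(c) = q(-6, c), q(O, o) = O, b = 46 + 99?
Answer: 2535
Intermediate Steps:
b = 145
l(c) = -6
m = 2529
m - l(b) = 2529 - 1*(-6) = 2529 + 6 = 2535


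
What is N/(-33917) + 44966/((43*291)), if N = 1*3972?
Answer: 1475410186/424403421 ≈ 3.4764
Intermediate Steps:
N = 3972
N/(-33917) + 44966/((43*291)) = 3972/(-33917) + 44966/((43*291)) = 3972*(-1/33917) + 44966/12513 = -3972/33917 + 44966*(1/12513) = -3972/33917 + 44966/12513 = 1475410186/424403421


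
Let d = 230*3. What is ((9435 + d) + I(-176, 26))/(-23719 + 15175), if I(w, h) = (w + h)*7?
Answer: -3025/2848 ≈ -1.0621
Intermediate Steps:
I(w, h) = 7*h + 7*w (I(w, h) = (h + w)*7 = 7*h + 7*w)
d = 690
((9435 + d) + I(-176, 26))/(-23719 + 15175) = ((9435 + 690) + (7*26 + 7*(-176)))/(-23719 + 15175) = (10125 + (182 - 1232))/(-8544) = (10125 - 1050)*(-1/8544) = 9075*(-1/8544) = -3025/2848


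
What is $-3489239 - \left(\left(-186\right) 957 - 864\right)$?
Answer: $-3310373$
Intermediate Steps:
$-3489239 - \left(\left(-186\right) 957 - 864\right) = -3489239 - \left(-178002 - 864\right) = -3489239 - -178866 = -3489239 + 178866 = -3310373$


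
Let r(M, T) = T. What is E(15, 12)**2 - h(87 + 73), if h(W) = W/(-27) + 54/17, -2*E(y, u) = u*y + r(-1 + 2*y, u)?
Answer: 4231406/459 ≈ 9218.8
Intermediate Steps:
E(y, u) = -u/2 - u*y/2 (E(y, u) = -(u*y + u)/2 = -(u + u*y)/2 = -u/2 - u*y/2)
h(W) = 54/17 - W/27 (h(W) = W*(-1/27) + 54*(1/17) = -W/27 + 54/17 = 54/17 - W/27)
E(15, 12)**2 - h(87 + 73) = ((1/2)*12*(-1 - 1*15))**2 - (54/17 - (87 + 73)/27) = ((1/2)*12*(-1 - 15))**2 - (54/17 - 1/27*160) = ((1/2)*12*(-16))**2 - (54/17 - 160/27) = (-96)**2 - 1*(-1262/459) = 9216 + 1262/459 = 4231406/459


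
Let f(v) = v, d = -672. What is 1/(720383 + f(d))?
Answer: 1/719711 ≈ 1.3894e-6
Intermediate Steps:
1/(720383 + f(d)) = 1/(720383 - 672) = 1/719711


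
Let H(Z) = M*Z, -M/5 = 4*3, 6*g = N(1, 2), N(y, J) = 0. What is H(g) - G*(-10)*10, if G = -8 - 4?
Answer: -1200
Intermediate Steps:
g = 0 (g = (⅙)*0 = 0)
M = -60 (M = -20*3 = -5*12 = -60)
G = -12
H(Z) = -60*Z
H(g) - G*(-10)*10 = -60*0 - (-12*(-10))*10 = 0 - 120*10 = 0 - 1*1200 = 0 - 1200 = -1200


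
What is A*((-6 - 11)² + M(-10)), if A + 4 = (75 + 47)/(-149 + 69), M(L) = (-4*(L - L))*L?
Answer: -63869/40 ≈ -1596.7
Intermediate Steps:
M(L) = 0 (M(L) = (-4*0)*L = 0*L = 0)
A = -221/40 (A = -4 + (75 + 47)/(-149 + 69) = -4 + 122/(-80) = -4 + 122*(-1/80) = -4 - 61/40 = -221/40 ≈ -5.5250)
A*((-6 - 11)² + M(-10)) = -221*((-6 - 11)² + 0)/40 = -221*((-17)² + 0)/40 = -221*(289 + 0)/40 = -221/40*289 = -63869/40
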